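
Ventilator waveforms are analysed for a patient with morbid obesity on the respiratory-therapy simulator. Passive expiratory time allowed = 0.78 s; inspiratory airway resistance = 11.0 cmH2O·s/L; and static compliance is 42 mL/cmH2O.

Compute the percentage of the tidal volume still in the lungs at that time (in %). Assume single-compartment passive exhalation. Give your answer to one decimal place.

τ = R × C = 11.0 × 42 mL/cmH2O = 11.0 × 0.042 L/cmH2O = 0.462 s.
Passive exhalation: V(t)/V₀ = e^(−t/τ) = e^(−0.78/0.462) = 0.1848.
Fraction remaining = 0.1848 → 18.48%.

18.5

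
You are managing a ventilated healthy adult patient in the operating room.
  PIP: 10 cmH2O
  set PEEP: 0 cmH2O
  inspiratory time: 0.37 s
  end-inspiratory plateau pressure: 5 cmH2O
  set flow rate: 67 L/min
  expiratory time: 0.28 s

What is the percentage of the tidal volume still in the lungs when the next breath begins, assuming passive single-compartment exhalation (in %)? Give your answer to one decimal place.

46.9

Flow: 67 L/min ÷ 60 = 1.1167 L/s.
Vt = flow × Ti = 1.1167 L/s × 0.37 s × 1000 mL/L = 413.18 mL.
R = (PIP − Pplat)/V̇ = (10 − 5) / 1.1167 = 5.0/1.1167 = 4.477 cmH2O·s/L.
C = Vt/(Pplat − PEEP) = 413.18 / (5 − 0) = 413.18/5.0 = 82.636 mL/cmH2O.
τ = R × C = 4.477 × 0.08264 L/cmH2O = 0.37 s.
Fraction remaining at end-expiration = e^(−Te/τ) = e^(−0.28/0.37) = 0.4692 → 46.92%.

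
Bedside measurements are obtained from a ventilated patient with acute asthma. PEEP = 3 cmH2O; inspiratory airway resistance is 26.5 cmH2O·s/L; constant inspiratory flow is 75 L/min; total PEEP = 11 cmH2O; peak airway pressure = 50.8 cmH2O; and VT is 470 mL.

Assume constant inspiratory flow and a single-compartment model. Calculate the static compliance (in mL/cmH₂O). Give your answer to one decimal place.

Flow: 75 L/min ÷ 60 = 1.25 L/s.
Total PEEP = 11 cmH2O (set 3 + intrinsic 8); this is the baseline alveolar pressure.
Equation of motion (constant flow): PIP = Vt/C + R·V̇ + PEEP.
Vt/C = PIP − R·V̇ − PEEP = 50.8 − 26.5×1.25 − 11 = 50.8 − 33.125 − 11 = 6.675 cmH2O.
C = Vt / 6.675 = 470 / 6.675 = 70.412 mL/cmH2O.

70.4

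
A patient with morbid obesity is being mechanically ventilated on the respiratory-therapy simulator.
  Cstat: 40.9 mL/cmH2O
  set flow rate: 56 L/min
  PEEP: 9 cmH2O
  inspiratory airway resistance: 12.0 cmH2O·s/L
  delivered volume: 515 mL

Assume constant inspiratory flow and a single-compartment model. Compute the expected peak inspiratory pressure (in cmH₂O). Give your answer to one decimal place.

Flow: 56 L/min ÷ 60 = 0.9333 L/s.
Equation of motion (constant flow): PIP = Vt/C + R·V̇ + PEEP.
PIP = 515/40.9 + 12.0×0.9333 + 9 = 12.592 + 11.2 + 9 = 32.792 cmH2O.

32.8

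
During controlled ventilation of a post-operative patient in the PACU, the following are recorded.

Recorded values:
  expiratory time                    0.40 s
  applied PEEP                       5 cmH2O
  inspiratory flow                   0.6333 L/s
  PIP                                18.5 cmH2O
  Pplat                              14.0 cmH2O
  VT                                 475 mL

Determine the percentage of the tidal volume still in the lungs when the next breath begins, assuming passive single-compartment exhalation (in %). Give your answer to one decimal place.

R = (PIP − Pplat)/V̇ = (18.5 − 14.0) / 0.6333 = 4.5/0.6333 = 7.106 cmH2O·s/L.
C = Vt/(Pplat − PEEP) = 475.0 / (14.0 − 5) = 475.0/9.0 = 52.778 mL/cmH2O.
τ = R × C = 7.106 × 0.05278 L/cmH2O = 0.3751 s.
Fraction remaining at end-expiration = e^(−Te/τ) = e^(−0.40/0.3751) = 0.3443 → 34.43%.

34.4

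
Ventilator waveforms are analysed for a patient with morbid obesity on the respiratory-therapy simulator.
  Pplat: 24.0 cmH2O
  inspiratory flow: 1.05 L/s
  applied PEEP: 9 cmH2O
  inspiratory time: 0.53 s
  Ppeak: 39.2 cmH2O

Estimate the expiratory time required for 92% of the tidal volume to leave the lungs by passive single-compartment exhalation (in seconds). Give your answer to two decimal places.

1.36

Vt = flow × Ti = 1.05 L/s × 0.53 s × 1000 mL/L = 556.5 mL.
R = (PIP − Pplat)/V̇ = (39.2 − 24.0) / 1.05 = 15.2/1.05 = 14.476 cmH2O·s/L.
C = Vt/(Pplat − PEEP) = 556.5 / (24.0 − 9) = 556.5/15.0 = 37.1 mL/cmH2O.
τ = R × C = 14.476 × 0.0371 L/cmH2O = 0.5371 s.
t = −τ·ln(1 − 0.92) = −0.5371·ln(0.08) = 1.357 s.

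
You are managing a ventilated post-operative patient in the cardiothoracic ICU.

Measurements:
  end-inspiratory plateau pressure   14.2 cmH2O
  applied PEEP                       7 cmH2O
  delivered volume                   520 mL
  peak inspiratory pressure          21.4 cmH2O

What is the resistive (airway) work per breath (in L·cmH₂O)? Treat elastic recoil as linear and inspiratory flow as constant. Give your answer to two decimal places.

With constant inspiratory flow the resistive pressure is constant at PIP − Pplat = 21.4 − 14.2 = 7.2 cmH2O, so resistive work = 7.2 × 0.520 = 3.744 L·cmH2O.

3.74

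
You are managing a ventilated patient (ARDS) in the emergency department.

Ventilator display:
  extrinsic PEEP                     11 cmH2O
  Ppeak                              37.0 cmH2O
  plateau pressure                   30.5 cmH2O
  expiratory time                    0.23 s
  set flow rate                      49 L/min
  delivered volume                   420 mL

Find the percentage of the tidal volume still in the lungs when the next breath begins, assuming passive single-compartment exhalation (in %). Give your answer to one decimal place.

26.1

Flow: 49 L/min ÷ 60 = 0.8167 L/s.
R = (PIP − Pplat)/V̇ = (37.0 − 30.5) / 0.8167 = 6.5/0.8167 = 7.959 cmH2O·s/L.
C = Vt/(Pplat − PEEP) = 420.0 / (30.5 − 11) = 420.0/19.5 = 21.538 mL/cmH2O.
τ = R × C = 7.959 × 0.02154 L/cmH2O = 0.1714 s.
Fraction remaining at end-expiration = e^(−Te/τ) = e^(−0.23/0.1714) = 0.2614 → 26.14%.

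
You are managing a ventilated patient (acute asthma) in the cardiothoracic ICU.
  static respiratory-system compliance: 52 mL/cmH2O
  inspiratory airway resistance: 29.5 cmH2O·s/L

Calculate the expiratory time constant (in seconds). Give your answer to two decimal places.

τ = R × C = 29.5 × 52 mL/cmH2O = 29.5 × 0.052 L/cmH2O = 1.534 s.

1.53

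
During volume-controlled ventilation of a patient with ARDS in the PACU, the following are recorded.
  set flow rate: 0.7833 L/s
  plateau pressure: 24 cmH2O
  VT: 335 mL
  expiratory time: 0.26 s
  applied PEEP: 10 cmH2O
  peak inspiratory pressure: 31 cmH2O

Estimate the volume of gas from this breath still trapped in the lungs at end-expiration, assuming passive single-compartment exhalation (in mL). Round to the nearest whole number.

R = (PIP − Pplat)/V̇ = (31 − 24) / 0.7833 = 7.0/0.7833 = 8.937 cmH2O·s/L.
C = Vt/(Pplat − PEEP) = 335.0 / (24 − 10) = 335.0/14.0 = 23.929 mL/cmH2O.
τ = R × C = 8.937 × 0.02393 L/cmH2O = 0.2139 s.
Fraction remaining = e^(−Te/τ) = e^(−0.26/0.2139) = 0.2966.
Trapped volume = 335.0 × 0.2966 = 99.361 mL.

99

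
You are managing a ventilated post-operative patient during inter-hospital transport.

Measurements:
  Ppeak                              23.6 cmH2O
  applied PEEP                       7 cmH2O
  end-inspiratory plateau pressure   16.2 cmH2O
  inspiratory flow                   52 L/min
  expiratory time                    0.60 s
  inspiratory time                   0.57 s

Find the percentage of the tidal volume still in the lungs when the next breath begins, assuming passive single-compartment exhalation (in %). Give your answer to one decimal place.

27.0

Flow: 52 L/min ÷ 60 = 0.8667 L/s.
Vt = flow × Ti = 0.8667 L/s × 0.57 s × 1000 mL/L = 494.02 mL.
R = (PIP − Pplat)/V̇ = (23.6 − 16.2) / 0.8667 = 7.4/0.8667 = 8.538 cmH2O·s/L.
C = Vt/(Pplat − PEEP) = 494.02 / (16.2 − 7) = 494.02/9.2 = 53.698 mL/cmH2O.
τ = R × C = 8.538 × 0.0537 L/cmH2O = 0.4585 s.
Fraction remaining at end-expiration = e^(−Te/τ) = e^(−0.60/0.4585) = 0.2702 → 27.02%.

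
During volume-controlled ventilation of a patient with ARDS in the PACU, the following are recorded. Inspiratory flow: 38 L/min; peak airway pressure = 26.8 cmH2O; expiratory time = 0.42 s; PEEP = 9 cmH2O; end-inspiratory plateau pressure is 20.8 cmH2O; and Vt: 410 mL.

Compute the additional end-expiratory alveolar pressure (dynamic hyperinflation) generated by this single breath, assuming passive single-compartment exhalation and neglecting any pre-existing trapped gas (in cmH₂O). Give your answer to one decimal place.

Flow: 38 L/min ÷ 60 = 0.6333 L/s.
R = (PIP − Pplat)/V̇ = (26.8 − 20.8) / 0.6333 = 6.0/0.6333 = 9.474 cmH2O·s/L.
C = Vt/(Pplat − PEEP) = 410.0 / (20.8 − 9) = 410.0/11.8 = 34.746 mL/cmH2O.
τ = R × C = 9.474 × 0.03475 L/cmH2O = 0.3292 s.
Fraction remaining = e^(−Te/τ) = e^(−0.42/0.3292) = 0.2792; trapped volume = 410.0 × 0.2792 = 114.47 mL.
Additional alveolar pressure from trapping ≈ V_trapped / C = 114.47 / 34.746 = 3.294 cmH2O.

3.3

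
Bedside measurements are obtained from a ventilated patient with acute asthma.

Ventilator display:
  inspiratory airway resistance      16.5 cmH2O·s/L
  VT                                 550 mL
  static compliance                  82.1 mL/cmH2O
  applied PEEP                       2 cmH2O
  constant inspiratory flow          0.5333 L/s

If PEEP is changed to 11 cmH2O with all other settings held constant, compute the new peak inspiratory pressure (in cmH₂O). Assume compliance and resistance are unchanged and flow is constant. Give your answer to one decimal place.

26.5

PIP = Vt/C + R·V̇ + PEEP (constant-flow equation of motion).
Only the baseline term changes: ΔPIP = ΔPEEP = 11 − 2 = 9.0 cmH2O.
Original PIP = 550/82.1 + 16.5×0.5333 + 2 = 17.499 cmH2O; new PIP = 17.499 + (9.0) = 26.499 cmH2O.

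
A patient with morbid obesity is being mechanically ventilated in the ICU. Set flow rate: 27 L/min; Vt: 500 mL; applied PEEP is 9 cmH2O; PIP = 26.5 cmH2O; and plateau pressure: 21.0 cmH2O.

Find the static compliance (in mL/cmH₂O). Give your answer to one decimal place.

41.7

Cstat = Vt / (Pplat − PEEP) = 500 / (21.0 − 9) = 500 / 12.0 = 41.667 mL/cmH2O.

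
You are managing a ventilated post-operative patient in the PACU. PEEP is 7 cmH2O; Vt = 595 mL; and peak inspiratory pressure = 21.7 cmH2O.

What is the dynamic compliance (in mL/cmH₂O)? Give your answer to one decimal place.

Dynamic compliance = Vt / (PIP − PEEP) = 595 / (21.7 − 7) = 595 / 14.7 = 40.476 mL/cmH2O.

40.5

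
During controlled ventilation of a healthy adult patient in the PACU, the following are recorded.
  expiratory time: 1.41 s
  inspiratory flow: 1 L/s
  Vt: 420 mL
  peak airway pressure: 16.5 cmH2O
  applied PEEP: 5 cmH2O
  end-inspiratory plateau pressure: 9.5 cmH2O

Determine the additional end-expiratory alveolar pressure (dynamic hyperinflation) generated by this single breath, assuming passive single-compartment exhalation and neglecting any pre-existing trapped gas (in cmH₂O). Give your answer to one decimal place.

R = (PIP − Pplat)/V̇ = (16.5 − 9.5) / 1 = 7.0/1 = 7.0 cmH2O·s/L.
C = Vt/(Pplat − PEEP) = 420.0 / (9.5 − 5) = 420.0/4.5 = 93.333 mL/cmH2O.
τ = R × C = 7.0 × 0.09333 L/cmH2O = 0.6533 s.
Fraction remaining = e^(−Te/τ) = e^(−1.41/0.6533) = 0.1155; trapped volume = 420.0 × 0.1155 = 48.51 mL.
Additional alveolar pressure from trapping ≈ V_trapped / C = 48.51 / 93.333 = 0.5198 cmH2O.

0.5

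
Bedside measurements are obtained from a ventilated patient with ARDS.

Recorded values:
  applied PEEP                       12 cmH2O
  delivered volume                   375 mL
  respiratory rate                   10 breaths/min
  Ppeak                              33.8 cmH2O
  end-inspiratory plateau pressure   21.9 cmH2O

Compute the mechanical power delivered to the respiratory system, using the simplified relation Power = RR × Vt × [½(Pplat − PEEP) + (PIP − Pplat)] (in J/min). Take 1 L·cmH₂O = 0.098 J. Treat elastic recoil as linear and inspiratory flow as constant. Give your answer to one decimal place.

6.2

Per-breath work = Vt × [½(Pplat−PEEP) + (PIP−Pplat)] = 0.375 × [0.5×9.9 + 11.9] = 0.375 × 16.85 = 6.319 L·cmH2O.
Power = 10 × 6.319 = 63.19 L·cmH2O/min.
× 0.098 J/(L·cmH2O) → 6.193 J/min.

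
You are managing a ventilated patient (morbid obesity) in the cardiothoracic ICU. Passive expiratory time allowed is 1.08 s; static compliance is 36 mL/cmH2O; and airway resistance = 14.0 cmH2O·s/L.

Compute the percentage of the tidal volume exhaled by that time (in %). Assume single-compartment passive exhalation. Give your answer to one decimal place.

88.3

τ = R × C = 14.0 × 36 mL/cmH2O = 14.0 × 0.036 L/cmH2O = 0.504 s.
Passive exhalation: V(t)/V₀ = e^(−t/τ) = e^(−1.08/0.504) = 0.1173.
Fraction exhaled = 1 − 0.1173 = 0.8827 → 88.27%.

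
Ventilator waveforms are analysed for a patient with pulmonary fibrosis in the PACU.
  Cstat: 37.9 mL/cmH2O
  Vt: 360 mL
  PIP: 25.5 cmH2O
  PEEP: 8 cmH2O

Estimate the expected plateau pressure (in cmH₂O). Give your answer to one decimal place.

Pplat = PEEP + Vt / Cstat = 8 + 360 / 37.9 = 8 + 9.499 = 17.499 cmH2O.

17.5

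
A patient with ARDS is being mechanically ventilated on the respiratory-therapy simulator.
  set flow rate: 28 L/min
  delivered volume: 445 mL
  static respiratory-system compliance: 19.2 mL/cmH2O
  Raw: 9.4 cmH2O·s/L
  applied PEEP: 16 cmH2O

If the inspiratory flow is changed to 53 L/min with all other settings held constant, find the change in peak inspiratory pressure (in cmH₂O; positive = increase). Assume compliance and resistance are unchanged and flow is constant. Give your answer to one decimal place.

Flow: 28 L/min ÷ 60 = 0.4667 L/s.
New flow: 53 L/min ÷ 60 = 0.8833 L/s.
PIP = Vt/C + R·V̇ + PEEP (constant-flow equation of motion).
Only the resistive term changes: ΔPIP = R × ΔV̇ = 9.4 × (0.8833 − 0.4667) = 9.4 × 0.4166 = 3.916 cmH2O.

3.9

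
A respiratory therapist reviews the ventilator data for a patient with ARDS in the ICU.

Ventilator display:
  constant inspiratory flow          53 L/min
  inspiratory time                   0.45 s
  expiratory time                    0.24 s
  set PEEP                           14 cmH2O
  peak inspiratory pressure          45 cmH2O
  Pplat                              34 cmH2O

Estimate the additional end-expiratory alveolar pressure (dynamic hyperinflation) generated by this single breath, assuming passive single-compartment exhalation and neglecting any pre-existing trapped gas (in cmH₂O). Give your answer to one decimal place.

Flow: 53 L/min ÷ 60 = 0.8833 L/s.
Vt = flow × Ti = 0.8833 L/s × 0.45 s × 1000 mL/L = 397.49 mL.
R = (PIP − Pplat)/V̇ = (45 − 34) / 0.8833 = 11.0/0.8833 = 12.453 cmH2O·s/L.
C = Vt/(Pplat − PEEP) = 397.49 / (34 − 14) = 397.49/20.0 = 19.875 mL/cmH2O.
τ = R × C = 12.453 × 0.01988 L/cmH2O = 0.2476 s.
Fraction remaining = e^(−Te/τ) = e^(−0.24/0.2476) = 0.3793; trapped volume = 397.49 × 0.3793 = 150.77 mL.
Additional alveolar pressure from trapping ≈ V_trapped / C = 150.77 / 19.875 = 7.586 cmH2O.

7.6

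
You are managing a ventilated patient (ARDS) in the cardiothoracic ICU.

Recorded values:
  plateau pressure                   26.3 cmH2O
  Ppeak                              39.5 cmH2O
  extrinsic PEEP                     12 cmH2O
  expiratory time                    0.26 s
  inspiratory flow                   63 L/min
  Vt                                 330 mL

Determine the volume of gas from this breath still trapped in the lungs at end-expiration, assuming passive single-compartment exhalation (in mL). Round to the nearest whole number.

135

Flow: 63 L/min ÷ 60 = 1.05 L/s.
R = (PIP − Pplat)/V̇ = (39.5 − 26.3) / 1.05 = 13.2/1.05 = 12.571 cmH2O·s/L.
C = Vt/(Pplat − PEEP) = 330.0 / (26.3 − 12) = 330.0/14.3 = 23.077 mL/cmH2O.
τ = R × C = 12.571 × 0.02308 L/cmH2O = 0.2901 s.
Fraction remaining = e^(−Te/τ) = e^(−0.26/0.2901) = 0.4081.
Trapped volume = 330.0 × 0.4081 = 134.67 mL.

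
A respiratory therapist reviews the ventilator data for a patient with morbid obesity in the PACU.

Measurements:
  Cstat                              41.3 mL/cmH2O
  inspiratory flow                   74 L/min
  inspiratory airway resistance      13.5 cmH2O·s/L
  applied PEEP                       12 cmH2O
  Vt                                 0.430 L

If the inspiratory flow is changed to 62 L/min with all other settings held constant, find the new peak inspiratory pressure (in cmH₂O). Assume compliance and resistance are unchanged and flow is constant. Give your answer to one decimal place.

Flow: 74 L/min ÷ 60 = 1.2333 L/s.
New flow: 62 L/min ÷ 60 = 1.0333 L/s.
PIP = Vt/C + R·V̇ + PEEP (constant-flow equation of motion).
Only the resistive term changes: ΔPIP = R × ΔV̇ = 13.5 × (1.0333 − 1.2333) = 13.5 × -0.2 = -2.7 cmH2O.
Original PIP = 430/41.3 + 13.5×1.2333 + 12 = 39.061 cmH2O; new PIP = 39.061 + (-2.7) = 36.361 cmH2O.

36.4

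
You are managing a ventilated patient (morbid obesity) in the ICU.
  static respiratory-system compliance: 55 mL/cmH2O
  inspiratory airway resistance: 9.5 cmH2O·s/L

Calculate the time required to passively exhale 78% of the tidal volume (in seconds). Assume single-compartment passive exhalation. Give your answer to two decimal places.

τ = R × C = 9.5 × 55 mL/cmH2O = 9.5 × 0.055 L/cmH2O = 0.5225 s.
Exhaled fraction f = 1 − e^(−t/τ) → t = −τ·ln(1 − f) = −0.5225·ln(0.22) = 0.7911 s.

0.79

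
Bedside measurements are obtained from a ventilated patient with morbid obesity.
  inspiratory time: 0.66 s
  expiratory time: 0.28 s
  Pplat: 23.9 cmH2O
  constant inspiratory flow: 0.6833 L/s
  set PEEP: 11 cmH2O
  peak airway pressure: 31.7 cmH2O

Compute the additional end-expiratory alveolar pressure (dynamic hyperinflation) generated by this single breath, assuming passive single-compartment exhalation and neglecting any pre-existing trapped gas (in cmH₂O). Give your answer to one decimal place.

6.4

Vt = flow × Ti = 0.6833 L/s × 0.66 s × 1000 mL/L = 450.98 mL.
R = (PIP − Pplat)/V̇ = (31.7 − 23.9) / 0.6833 = 7.8/0.6833 = 11.415 cmH2O·s/L.
C = Vt/(Pplat − PEEP) = 450.98 / (23.9 − 11) = 450.98/12.9 = 34.96 mL/cmH2O.
τ = R × C = 11.415 × 0.03496 L/cmH2O = 0.3991 s.
Fraction remaining = e^(−Te/τ) = e^(−0.28/0.3991) = 0.4958; trapped volume = 450.98 × 0.4958 = 223.6 mL.
Additional alveolar pressure from trapping ≈ V_trapped / C = 223.6 / 34.96 = 6.396 cmH2O.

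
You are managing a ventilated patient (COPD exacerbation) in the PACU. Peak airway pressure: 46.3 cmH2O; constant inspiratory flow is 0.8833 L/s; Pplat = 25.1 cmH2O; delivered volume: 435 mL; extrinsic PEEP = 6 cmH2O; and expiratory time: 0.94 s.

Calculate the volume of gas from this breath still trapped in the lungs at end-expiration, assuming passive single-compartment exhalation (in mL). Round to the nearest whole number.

R = (PIP − Pplat)/V̇ = (46.3 − 25.1) / 0.8833 = 21.2/0.8833 = 24.001 cmH2O·s/L.
C = Vt/(Pplat − PEEP) = 435.0 / (25.1 − 6) = 435.0/19.1 = 22.775 mL/cmH2O.
τ = R × C = 24.001 × 0.02278 L/cmH2O = 0.5467 s.
Fraction remaining = e^(−Te/τ) = e^(−0.94/0.5467) = 0.1792.
Trapped volume = 435.0 × 0.1792 = 77.952 mL.

78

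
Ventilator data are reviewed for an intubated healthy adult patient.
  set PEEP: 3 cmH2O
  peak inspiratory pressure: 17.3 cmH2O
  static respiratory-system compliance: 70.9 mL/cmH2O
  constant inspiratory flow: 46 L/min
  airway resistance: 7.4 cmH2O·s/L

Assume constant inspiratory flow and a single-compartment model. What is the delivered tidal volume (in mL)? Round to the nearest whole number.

Flow: 46 L/min ÷ 60 = 0.7667 L/s.
Equation of motion (constant flow): PIP = Vt/C + R·V̇ + PEEP.
Vt/C = PIP − R·V̇ − PEEP = 17.3 − 5.674 − 3 = 8.626 cmH2O.
Vt = C × 8.626 = 70.9 × 8.626 = 611.58 mL.

612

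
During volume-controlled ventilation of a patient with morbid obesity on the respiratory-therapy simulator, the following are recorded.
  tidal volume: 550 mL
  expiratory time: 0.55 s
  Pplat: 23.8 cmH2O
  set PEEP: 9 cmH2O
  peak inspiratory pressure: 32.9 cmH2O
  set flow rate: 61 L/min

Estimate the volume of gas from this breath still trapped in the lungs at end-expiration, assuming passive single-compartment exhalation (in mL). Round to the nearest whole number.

105

Flow: 61 L/min ÷ 60 = 1.0167 L/s.
R = (PIP − Pplat)/V̇ = (32.9 − 23.8) / 1.0167 = 9.1/1.0167 = 8.951 cmH2O·s/L.
C = Vt/(Pplat − PEEP) = 550.0 / (23.8 − 9) = 550.0/14.8 = 37.162 mL/cmH2O.
τ = R × C = 8.951 × 0.03716 L/cmH2O = 0.3326 s.
Fraction remaining = e^(−Te/τ) = e^(−0.55/0.3326) = 0.1914.
Trapped volume = 550.0 × 0.1914 = 105.27 mL.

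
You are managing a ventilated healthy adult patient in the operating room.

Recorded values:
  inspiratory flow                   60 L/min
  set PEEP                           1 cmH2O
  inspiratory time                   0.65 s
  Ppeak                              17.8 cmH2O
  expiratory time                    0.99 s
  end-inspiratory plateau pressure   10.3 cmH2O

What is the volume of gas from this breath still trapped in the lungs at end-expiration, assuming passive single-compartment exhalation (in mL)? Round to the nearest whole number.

Flow: 60 L/min ÷ 60 = 1 L/s.
Vt = flow × Ti = 1 L/s × 0.65 s × 1000 mL/L = 650.0 mL.
R = (PIP − Pplat)/V̇ = (17.8 − 10.3) / 1 = 7.5/1 = 7.5 cmH2O·s/L.
C = Vt/(Pplat − PEEP) = 650.0 / (10.3 − 1) = 650.0/9.3 = 69.892 mL/cmH2O.
τ = R × C = 7.5 × 0.06989 L/cmH2O = 0.5242 s.
Fraction remaining = e^(−Te/τ) = e^(−0.99/0.5242) = 0.1513.
Trapped volume = 650.0 × 0.1513 = 98.345 mL.

98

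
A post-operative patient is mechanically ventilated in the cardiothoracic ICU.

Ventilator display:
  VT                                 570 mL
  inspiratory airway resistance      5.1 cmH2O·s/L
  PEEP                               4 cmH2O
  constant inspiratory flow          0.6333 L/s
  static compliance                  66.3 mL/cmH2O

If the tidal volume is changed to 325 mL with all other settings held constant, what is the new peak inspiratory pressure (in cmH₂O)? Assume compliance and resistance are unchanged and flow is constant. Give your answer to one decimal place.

PIP = Vt/C + R·V̇ + PEEP (constant-flow equation of motion).
Only the elastic term changes: ΔPIP = ΔVt / C = (325 − 570) / 66.3 = -3.695 cmH2O.
Original PIP = 570/66.3 + 5.1×0.6333 + 4 = 15.827 cmH2O; new PIP = 15.827 + (-3.695) = 12.132 cmH2O.

12.1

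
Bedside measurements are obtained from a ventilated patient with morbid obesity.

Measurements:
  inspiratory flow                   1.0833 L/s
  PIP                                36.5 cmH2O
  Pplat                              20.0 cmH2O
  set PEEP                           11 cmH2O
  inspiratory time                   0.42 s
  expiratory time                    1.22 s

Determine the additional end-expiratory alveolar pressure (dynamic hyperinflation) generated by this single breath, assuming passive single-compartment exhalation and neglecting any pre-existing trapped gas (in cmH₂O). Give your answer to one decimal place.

Vt = flow × Ti = 1.0833 L/s × 0.42 s × 1000 mL/L = 454.99 mL.
R = (PIP − Pplat)/V̇ = (36.5 − 20.0) / 1.0833 = 16.5/1.0833 = 15.231 cmH2O·s/L.
C = Vt/(Pplat − PEEP) = 454.99 / (20.0 − 11) = 454.99/9.0 = 50.554 mL/cmH2O.
τ = R × C = 15.231 × 0.05055 L/cmH2O = 0.7699 s.
Fraction remaining = e^(−Te/τ) = e^(−1.22/0.7699) = 0.205; trapped volume = 454.99 × 0.205 = 93.273 mL.
Additional alveolar pressure from trapping ≈ V_trapped / C = 93.273 / 50.554 = 1.845 cmH2O.

1.8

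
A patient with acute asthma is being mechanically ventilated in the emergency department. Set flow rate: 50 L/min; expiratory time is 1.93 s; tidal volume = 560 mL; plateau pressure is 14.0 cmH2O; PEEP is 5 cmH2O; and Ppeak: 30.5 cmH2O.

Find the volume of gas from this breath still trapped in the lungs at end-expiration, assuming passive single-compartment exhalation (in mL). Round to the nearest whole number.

Flow: 50 L/min ÷ 60 = 0.8333 L/s.
R = (PIP − Pplat)/V̇ = (30.5 − 14.0) / 0.8333 = 16.5/0.8333 = 19.801 cmH2O·s/L.
C = Vt/(Pplat − PEEP) = 560.0 / (14.0 − 5) = 560.0/9.0 = 62.222 mL/cmH2O.
τ = R × C = 19.801 × 0.06222 L/cmH2O = 1.232 s.
Fraction remaining = e^(−Te/τ) = e^(−1.93/1.232) = 0.2088.
Trapped volume = 560.0 × 0.2088 = 116.93 mL.

117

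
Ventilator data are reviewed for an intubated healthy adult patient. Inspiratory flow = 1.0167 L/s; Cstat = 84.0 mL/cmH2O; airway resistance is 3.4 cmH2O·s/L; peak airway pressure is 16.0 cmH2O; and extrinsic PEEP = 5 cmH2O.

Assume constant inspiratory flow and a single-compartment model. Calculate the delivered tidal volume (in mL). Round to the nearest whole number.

Equation of motion (constant flow): PIP = Vt/C + R·V̇ + PEEP.
Vt/C = PIP − R·V̇ − PEEP = 16.0 − 3.457 − 5 = 7.543 cmH2O.
Vt = C × 7.543 = 84.0 × 7.543 = 633.61 mL.

634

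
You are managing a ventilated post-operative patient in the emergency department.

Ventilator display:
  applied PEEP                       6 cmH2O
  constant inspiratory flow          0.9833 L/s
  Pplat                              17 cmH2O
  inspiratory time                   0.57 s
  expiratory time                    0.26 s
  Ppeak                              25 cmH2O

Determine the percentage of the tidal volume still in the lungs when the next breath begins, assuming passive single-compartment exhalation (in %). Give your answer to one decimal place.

Vt = flow × Ti = 0.9833 L/s × 0.57 s × 1000 mL/L = 560.48 mL.
R = (PIP − Pplat)/V̇ = (25 − 17) / 0.9833 = 8.0/0.9833 = 8.136 cmH2O·s/L.
C = Vt/(Pplat − PEEP) = 560.48 / (17 − 6) = 560.48/11.0 = 50.953 mL/cmH2O.
τ = R × C = 8.136 × 0.05095 L/cmH2O = 0.4145 s.
Fraction remaining at end-expiration = e^(−Te/τ) = e^(−0.26/0.4145) = 0.5341 → 53.41%.

53.4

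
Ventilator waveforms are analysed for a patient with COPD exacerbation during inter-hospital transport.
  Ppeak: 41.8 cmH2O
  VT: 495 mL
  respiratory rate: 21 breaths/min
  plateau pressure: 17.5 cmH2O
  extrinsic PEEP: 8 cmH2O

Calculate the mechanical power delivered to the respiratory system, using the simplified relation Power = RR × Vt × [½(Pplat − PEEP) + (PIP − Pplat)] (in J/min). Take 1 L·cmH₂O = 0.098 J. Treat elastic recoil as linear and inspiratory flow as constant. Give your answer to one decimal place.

29.6

Per-breath work = Vt × [½(Pplat−PEEP) + (PIP−Pplat)] = 0.495 × [0.5×9.5 + 24.3] = 0.495 × 29.05 = 14.38 L·cmH2O.
Power = 21 × 14.38 = 301.98 L·cmH2O/min.
× 0.098 J/(L·cmH2O) → 29.594 J/min.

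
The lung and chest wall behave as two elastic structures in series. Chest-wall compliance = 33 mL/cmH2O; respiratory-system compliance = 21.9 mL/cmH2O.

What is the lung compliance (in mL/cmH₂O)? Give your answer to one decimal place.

1/CL = 1/Crs − 1/Ccw.
1/CL = 1/21.9 − 1/33 = 0.01536.
CL = 65.104 mL/cmH2O.

65.1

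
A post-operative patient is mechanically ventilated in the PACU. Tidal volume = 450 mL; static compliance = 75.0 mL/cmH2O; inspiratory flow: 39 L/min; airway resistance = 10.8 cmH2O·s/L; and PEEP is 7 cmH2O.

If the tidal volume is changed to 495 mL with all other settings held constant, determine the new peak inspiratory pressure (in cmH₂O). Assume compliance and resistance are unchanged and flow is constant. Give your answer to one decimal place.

20.6

Flow: 39 L/min ÷ 60 = 0.65 L/s.
PIP = Vt/C + R·V̇ + PEEP (constant-flow equation of motion).
Only the elastic term changes: ΔPIP = ΔVt / C = (495 − 450) / 75.0 = 0.6 cmH2O.
Original PIP = 450/75.0 + 10.8×0.65 + 7 = 20.02 cmH2O; new PIP = 20.02 + (0.6) = 20.62 cmH2O.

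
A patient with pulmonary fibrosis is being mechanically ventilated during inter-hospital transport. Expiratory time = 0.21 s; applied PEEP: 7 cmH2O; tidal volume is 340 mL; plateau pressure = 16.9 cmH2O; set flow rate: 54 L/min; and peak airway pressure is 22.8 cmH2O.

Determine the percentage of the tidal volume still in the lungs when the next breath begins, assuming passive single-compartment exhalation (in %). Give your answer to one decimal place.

Flow: 54 L/min ÷ 60 = 0.9 L/s.
R = (PIP − Pplat)/V̇ = (22.8 − 16.9) / 0.9 = 5.9/0.9 = 6.556 cmH2O·s/L.
C = Vt/(Pplat − PEEP) = 340.0 / (16.9 − 7) = 340.0/9.9 = 34.343 mL/cmH2O.
τ = R × C = 6.556 × 0.03434 L/cmH2O = 0.2251 s.
Fraction remaining at end-expiration = e^(−Te/τ) = e^(−0.21/0.2251) = 0.3934 → 39.34%.

39.3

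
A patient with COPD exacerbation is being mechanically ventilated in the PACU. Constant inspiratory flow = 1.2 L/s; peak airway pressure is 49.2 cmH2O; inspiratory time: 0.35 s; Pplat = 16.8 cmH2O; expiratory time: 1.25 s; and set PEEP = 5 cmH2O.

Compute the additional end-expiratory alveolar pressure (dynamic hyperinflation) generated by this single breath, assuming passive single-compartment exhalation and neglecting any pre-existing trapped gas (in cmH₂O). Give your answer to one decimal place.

Vt = flow × Ti = 1.2 L/s × 0.35 s × 1000 mL/L = 420.0 mL.
R = (PIP − Pplat)/V̇ = (49.2 − 16.8) / 1.2 = 32.4/1.2 = 27.0 cmH2O·s/L.
C = Vt/(Pplat − PEEP) = 420.0 / (16.8 − 5) = 420.0/11.8 = 35.593 mL/cmH2O.
τ = R × C = 27.0 × 0.03559 L/cmH2O = 0.9609 s.
Fraction remaining = e^(−Te/τ) = e^(−1.25/0.9609) = 0.2723; trapped volume = 420.0 × 0.2723 = 114.37 mL.
Additional alveolar pressure from trapping ≈ V_trapped / C = 114.37 / 35.593 = 3.213 cmH2O.

3.2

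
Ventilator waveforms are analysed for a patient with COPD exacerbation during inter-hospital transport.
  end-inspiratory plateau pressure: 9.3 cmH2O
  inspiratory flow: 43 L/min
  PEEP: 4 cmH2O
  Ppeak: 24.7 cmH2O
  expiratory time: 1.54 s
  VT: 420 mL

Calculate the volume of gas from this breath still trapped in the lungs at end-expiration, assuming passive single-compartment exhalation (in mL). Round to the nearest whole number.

Flow: 43 L/min ÷ 60 = 0.7167 L/s.
R = (PIP − Pplat)/V̇ = (24.7 − 9.3) / 0.7167 = 15.4/0.7167 = 21.487 cmH2O·s/L.
C = Vt/(Pplat − PEEP) = 420.0 / (9.3 − 4) = 420.0/5.3 = 79.245 mL/cmH2O.
τ = R × C = 21.487 × 0.07925 L/cmH2O = 1.703 s.
Fraction remaining = e^(−Te/τ) = e^(−1.54/1.703) = 0.4048.
Trapped volume = 420.0 × 0.4048 = 170.02 mL.

170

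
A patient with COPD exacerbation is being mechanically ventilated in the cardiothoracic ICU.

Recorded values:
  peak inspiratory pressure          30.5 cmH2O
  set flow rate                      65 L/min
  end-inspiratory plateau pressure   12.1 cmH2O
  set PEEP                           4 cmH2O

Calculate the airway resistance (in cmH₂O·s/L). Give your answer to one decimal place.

17.0

Flow: 65 L/min ÷ 60 = 1.0833 L/s.
Raw = (PIP − Pplat) / flow = (30.5 − 12.1) / 1.0833 = 18.4 / 1.0833 = 16.985 cmH2O·s/L.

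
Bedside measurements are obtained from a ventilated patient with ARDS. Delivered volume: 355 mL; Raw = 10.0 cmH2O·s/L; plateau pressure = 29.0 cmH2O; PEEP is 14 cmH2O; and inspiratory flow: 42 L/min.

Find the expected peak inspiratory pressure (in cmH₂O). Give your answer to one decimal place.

Flow: 42 L/min ÷ 60 = 0.7 L/s.
PIP = Pplat + Raw × flow = 29.0 + 10.0 × 0.7 = 29.0 + 7.0 = 36.0 cmH2O.

36.0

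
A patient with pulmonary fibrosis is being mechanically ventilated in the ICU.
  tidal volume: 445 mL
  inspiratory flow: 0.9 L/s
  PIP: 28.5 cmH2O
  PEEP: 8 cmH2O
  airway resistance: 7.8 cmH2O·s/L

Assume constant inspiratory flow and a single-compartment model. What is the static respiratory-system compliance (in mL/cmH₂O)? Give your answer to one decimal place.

33.0

Equation of motion (constant flow): PIP = Vt/C + R·V̇ + PEEP.
Vt/C = PIP − R·V̇ − PEEP = 28.5 − 7.8×0.9 − 8 = 28.5 − 7.02 − 8 = 13.48 cmH2O.
C = Vt / 13.48 = 445 / 13.48 = 33.012 mL/cmH2O.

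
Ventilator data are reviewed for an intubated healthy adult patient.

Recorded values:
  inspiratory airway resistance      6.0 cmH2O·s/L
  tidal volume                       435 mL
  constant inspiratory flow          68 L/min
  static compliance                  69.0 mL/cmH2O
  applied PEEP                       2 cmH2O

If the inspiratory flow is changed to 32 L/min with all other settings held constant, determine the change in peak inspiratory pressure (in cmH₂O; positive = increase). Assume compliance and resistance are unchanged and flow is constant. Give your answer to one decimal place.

-3.6

Flow: 68 L/min ÷ 60 = 1.1333 L/s.
New flow: 32 L/min ÷ 60 = 0.5333 L/s.
PIP = Vt/C + R·V̇ + PEEP (constant-flow equation of motion).
Only the resistive term changes: ΔPIP = R × ΔV̇ = 6.0 × (0.5333 − 1.1333) = 6.0 × -0.6 = -3.6 cmH2O.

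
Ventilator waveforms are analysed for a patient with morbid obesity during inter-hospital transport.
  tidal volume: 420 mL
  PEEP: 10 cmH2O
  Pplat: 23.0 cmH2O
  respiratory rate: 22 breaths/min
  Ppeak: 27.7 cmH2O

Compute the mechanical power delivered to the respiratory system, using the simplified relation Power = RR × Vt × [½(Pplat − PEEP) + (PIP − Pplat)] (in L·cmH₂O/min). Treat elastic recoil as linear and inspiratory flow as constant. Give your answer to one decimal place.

103.5

Per-breath work = Vt × [½(Pplat−PEEP) + (PIP−Pplat)] = 0.420 × [0.5×13.0 + 4.7] = 0.420 × 11.2 = 4.704 L·cmH2O.
Power = 22 × 4.704 = 103.49 L·cmH2O/min.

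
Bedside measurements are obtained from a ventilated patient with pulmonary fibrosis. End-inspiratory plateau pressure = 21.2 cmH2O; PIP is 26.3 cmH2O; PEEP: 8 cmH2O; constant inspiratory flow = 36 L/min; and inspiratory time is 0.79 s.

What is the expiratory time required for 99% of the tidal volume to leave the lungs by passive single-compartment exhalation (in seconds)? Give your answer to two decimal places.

1.41

Flow: 36 L/min ÷ 60 = 0.6 L/s.
Vt = flow × Ti = 0.6 L/s × 0.79 s × 1000 mL/L = 474.0 mL.
R = (PIP − Pplat)/V̇ = (26.3 − 21.2) / 0.6 = 5.1/0.6 = 8.5 cmH2O·s/L.
C = Vt/(Pplat − PEEP) = 474.0 / (21.2 − 8) = 474.0/13.2 = 35.909 mL/cmH2O.
τ = R × C = 8.5 × 0.03591 L/cmH2O = 0.3052 s.
t = −τ·ln(1 − 0.99) = −0.3052·ln(0.01) = 1.405 s.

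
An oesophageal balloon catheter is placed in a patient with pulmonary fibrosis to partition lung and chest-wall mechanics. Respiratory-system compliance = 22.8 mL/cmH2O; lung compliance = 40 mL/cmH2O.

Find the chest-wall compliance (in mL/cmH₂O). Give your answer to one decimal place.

1/Ccw = 1/Crs − 1/CL.
1/Ccw = 1/22.8 − 1/40 = 0.01886.
Ccw = 53.022 mL/cmH2O.

53.0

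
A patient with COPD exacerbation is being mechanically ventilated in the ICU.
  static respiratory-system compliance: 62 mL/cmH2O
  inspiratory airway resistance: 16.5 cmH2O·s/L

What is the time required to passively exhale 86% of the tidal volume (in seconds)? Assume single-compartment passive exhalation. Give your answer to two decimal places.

τ = R × C = 16.5 × 62 mL/cmH2O = 16.5 × 0.062 L/cmH2O = 1.023 s.
Exhaled fraction f = 1 − e^(−t/τ) → t = −τ·ln(1 − f) = −1.023·ln(0.14) = 2.011 s.

2.01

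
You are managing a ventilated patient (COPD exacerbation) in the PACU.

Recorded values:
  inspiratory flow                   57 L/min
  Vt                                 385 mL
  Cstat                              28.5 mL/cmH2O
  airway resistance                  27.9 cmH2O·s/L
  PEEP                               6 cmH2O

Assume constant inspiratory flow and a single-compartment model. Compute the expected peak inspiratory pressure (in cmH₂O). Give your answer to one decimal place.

Flow: 57 L/min ÷ 60 = 0.95 L/s.
Equation of motion (constant flow): PIP = Vt/C + R·V̇ + PEEP.
PIP = 385/28.5 + 27.9×0.95 + 6 = 13.509 + 26.505 + 6 = 46.014 cmH2O.

46.0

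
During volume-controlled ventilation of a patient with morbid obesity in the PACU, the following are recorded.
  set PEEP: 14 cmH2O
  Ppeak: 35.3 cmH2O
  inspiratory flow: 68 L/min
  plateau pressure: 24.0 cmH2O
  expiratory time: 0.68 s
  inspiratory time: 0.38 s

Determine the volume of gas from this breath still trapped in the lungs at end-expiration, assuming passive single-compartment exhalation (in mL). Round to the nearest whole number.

88

Flow: 68 L/min ÷ 60 = 1.1333 L/s.
Vt = flow × Ti = 1.1333 L/s × 0.38 s × 1000 mL/L = 430.65 mL.
R = (PIP − Pplat)/V̇ = (35.3 − 24.0) / 1.1333 = 11.3/1.1333 = 9.971 cmH2O·s/L.
C = Vt/(Pplat − PEEP) = 430.65 / (24.0 − 14) = 430.65/10.0 = 43.065 mL/cmH2O.
τ = R × C = 9.971 × 0.04307 L/cmH2O = 0.4295 s.
Fraction remaining = e^(−Te/τ) = e^(−0.68/0.4295) = 0.2053.
Trapped volume = 430.65 × 0.2053 = 88.412 mL.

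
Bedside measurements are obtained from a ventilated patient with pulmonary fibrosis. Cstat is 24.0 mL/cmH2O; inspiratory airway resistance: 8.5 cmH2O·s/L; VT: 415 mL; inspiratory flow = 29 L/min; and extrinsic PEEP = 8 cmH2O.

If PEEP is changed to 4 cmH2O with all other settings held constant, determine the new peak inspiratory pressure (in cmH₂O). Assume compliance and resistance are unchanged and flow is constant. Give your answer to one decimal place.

Flow: 29 L/min ÷ 60 = 0.4833 L/s.
PIP = Vt/C + R·V̇ + PEEP (constant-flow equation of motion).
Only the baseline term changes: ΔPIP = ΔPEEP = 4 − 8 = -4.0 cmH2O.
Original PIP = 415/24.0 + 8.5×0.4833 + 8 = 29.4 cmH2O; new PIP = 29.4 + (-4.0) = 25.4 cmH2O.

25.4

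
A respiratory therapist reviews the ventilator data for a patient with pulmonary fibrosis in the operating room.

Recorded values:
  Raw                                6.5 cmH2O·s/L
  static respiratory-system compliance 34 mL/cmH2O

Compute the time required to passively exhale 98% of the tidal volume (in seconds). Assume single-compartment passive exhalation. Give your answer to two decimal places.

τ = R × C = 6.5 × 34 mL/cmH2O = 6.5 × 0.034 L/cmH2O = 0.221 s.
Exhaled fraction f = 1 − e^(−t/τ) → t = −τ·ln(1 − f) = −0.221·ln(0.02) = 0.8646 s.

0.86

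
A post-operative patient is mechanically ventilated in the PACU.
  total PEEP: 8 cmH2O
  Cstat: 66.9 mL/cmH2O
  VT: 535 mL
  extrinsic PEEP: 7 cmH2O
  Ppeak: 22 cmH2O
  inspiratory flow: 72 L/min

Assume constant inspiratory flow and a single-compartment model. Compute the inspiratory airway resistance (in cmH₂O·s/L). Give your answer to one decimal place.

Flow: 72 L/min ÷ 60 = 1.2 L/s.
Total PEEP = 8 cmH2O (set 7 + intrinsic 1); this is the baseline alveolar pressure.
Equation of motion (constant flow): PIP = Vt/C + R·V̇ + PEEP.
R·V̇ = PIP − Vt/C − PEEP = 22 − 535/66.9 − 8 = 22 − 7.997 − 8 = 6.003 cmH2O.
R = 6.003 / 1.2 = 5.003 cmH2O·s/L.

5.0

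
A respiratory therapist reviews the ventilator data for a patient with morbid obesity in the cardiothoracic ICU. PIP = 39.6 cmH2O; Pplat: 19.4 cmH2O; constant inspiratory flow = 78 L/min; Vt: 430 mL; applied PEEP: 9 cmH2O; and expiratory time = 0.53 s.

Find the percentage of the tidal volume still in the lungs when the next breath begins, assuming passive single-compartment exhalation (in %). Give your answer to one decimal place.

43.8

Flow: 78 L/min ÷ 60 = 1.3 L/s.
R = (PIP − Pplat)/V̇ = (39.6 − 19.4) / 1.3 = 20.2/1.3 = 15.538 cmH2O·s/L.
C = Vt/(Pplat − PEEP) = 430.0 / (19.4 − 9) = 430.0/10.4 = 41.346 mL/cmH2O.
τ = R × C = 15.538 × 0.04135 L/cmH2O = 0.6425 s.
Fraction remaining at end-expiration = e^(−Te/τ) = e^(−0.53/0.6425) = 0.4383 → 43.83%.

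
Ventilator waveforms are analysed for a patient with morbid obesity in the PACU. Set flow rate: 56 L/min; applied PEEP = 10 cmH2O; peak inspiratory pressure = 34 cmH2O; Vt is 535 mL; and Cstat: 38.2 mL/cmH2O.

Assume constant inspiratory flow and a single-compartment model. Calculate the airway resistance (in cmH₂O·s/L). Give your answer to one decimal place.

Flow: 56 L/min ÷ 60 = 0.9333 L/s.
Equation of motion (constant flow): PIP = Vt/C + R·V̇ + PEEP.
R·V̇ = PIP − Vt/C − PEEP = 34 − 535/38.2 − 10 = 34 − 14.005 − 10 = 9.995 cmH2O.
R = 9.995 / 0.9333 = 10.709 cmH2O·s/L.

10.7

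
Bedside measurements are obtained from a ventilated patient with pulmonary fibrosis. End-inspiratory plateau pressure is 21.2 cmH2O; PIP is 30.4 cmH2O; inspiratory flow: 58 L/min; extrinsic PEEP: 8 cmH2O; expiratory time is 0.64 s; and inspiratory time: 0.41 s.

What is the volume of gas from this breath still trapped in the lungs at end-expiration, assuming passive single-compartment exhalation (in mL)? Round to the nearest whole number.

42

Flow: 58 L/min ÷ 60 = 0.9667 L/s.
Vt = flow × Ti = 0.9667 L/s × 0.41 s × 1000 mL/L = 396.35 mL.
R = (PIP − Pplat)/V̇ = (30.4 − 21.2) / 0.9667 = 9.2/0.9667 = 9.517 cmH2O·s/L.
C = Vt/(Pplat − PEEP) = 396.35 / (21.2 − 8) = 396.35/13.2 = 30.027 mL/cmH2O.
τ = R × C = 9.517 × 0.03003 L/cmH2O = 0.2858 s.
Fraction remaining = e^(−Te/τ) = e^(−0.64/0.2858) = 0.1065.
Trapped volume = 396.35 × 0.1065 = 42.211 mL.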